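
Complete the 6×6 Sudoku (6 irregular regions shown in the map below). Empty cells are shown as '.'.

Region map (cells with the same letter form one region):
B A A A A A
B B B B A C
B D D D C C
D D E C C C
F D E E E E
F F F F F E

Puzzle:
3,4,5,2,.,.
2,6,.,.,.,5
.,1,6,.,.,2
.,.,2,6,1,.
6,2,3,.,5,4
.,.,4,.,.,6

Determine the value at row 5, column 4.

1

row 1, column 5 = 6 (sole candidate).
row 1, column 6 = 1 (sole candidate).
row 2, column 3 = 1 (sole candidate).
row 2, column 4 = 4 (sole candidate).
row 2, column 5 = 3 (sole candidate).
row 3, column 1 = 5 (sole candidate).
row 3, column 4 = 3 (sole candidate).
row 3, column 5 = 4 (sole candidate).
row 4, column 1 = 4 (sole candidate).
row 4, column 2 = 5 (sole candidate).
row 4, column 6 = 3 (sole candidate).
row 5, column 4 = 1: row 5 has {2,3,4,5,6}; col 4 has {2,3,4,6}; region has {2,3,4,5,6} → only 1 remains.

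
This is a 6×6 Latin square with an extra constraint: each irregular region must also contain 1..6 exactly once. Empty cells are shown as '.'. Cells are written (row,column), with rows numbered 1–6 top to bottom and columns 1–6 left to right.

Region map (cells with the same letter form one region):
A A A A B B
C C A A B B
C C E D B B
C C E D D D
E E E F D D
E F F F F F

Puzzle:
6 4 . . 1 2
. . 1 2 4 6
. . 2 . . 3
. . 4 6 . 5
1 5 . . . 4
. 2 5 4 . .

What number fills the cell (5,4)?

(1,3) = 3: row 1 has {1,2,4,6}; col 3 has {1,2,4,5}; region has {1,2,4,6} → only 3 remains.
(1,4) = 5: row 1 has {1,2,3,4,6}; col 4 has {2,4,6}; region has {1,2,3,4,6} → only 5 remains.
(2,2) = 3: row 2 has {1,2,4,6}; col 2 has {2,4,5}; region has {} → only 3 remains.
(3,4) = 1: row 3 has {2,3}; col 4 has {2,4,5,6}; region has {4,5,6} → only 1 remains.
(3,5) = 5: row 3 has {1,2,3}; col 5 has {1,4}; region has {1,2,3,4,6} → only 5 remains.
(4,1) = 2: row 4 has {4,5,6}; col 1 has {1,6}; region has {3} → only 2 remains.
(4,2) = 1: row 4 has {2,4,5,6}; col 2 has {2,3,4,5}; region has {2,3} → only 1 remains.
(4,5) = 3: row 4 has {1,2,4,5,6}; col 5 has {1,4,5}; region has {1,4,5,6} → only 3 remains.
(5,3) = 6: row 5 has {1,4,5}; col 3 has {1,2,3,4,5}; region has {1,2,4,5} → only 6 remains.
(5,4) = 3: row 5 has {1,4,5,6}; col 4 has {1,2,4,5,6}; region has {2,4,5} → only 3 remains.

3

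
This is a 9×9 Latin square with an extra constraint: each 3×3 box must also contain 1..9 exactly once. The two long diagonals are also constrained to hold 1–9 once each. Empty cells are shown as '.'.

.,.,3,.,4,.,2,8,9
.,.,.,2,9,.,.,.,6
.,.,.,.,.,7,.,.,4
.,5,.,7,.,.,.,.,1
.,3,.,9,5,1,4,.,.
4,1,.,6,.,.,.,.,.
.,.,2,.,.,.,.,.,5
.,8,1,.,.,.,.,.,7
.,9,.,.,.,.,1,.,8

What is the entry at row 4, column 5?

row 2, column 2 = 4 (sole candidate).
row 3, column 7 = 3 (sole candidate).
row 4, column 6 = 4 (sole candidate).
row 5, column 9 = 2 (sole candidate).
row 6, column 9 = 3 (sole candidate).
row 9, column 1 = 7 (sole candidate).
row 2, column 8 = 1 (sole candidate).
row 3, column 8 = 5 (sole candidate).
row 6, column 6 = 2 (sole candidate).
row 7, column 2 = 6 (sole candidate).
row 7, column 7 = 9 (sole candidate).
row 8, column 7 = 6 (sole candidate).
row 8, column 8 = 3 (sole candidate).
row 1, column 2 = 7 (sole candidate).
row 2, column 7 = 7 (sole candidate).
row 3, column 2 = 2 (sole candidate).
row 3, column 3 = 6 (sole candidate).
row 4, column 7 = 8 (sole candidate).
row 6, column 5 = 8 (sole candidate).
row 6, column 7 = 5 (sole candidate).
row 7, column 1 = 3 (sole candidate).
row 7, column 6 = 8 (sole candidate).
row 7, column 8 = 4 (sole candidate).
row 8, column 1 = 5 (sole candidate).
row 8, column 4 = 4 (sole candidate).
row 8, column 5 = 2 (sole candidate).
row 8, column 6 = 9 (sole candidate).
row 9, column 3 = 4 (sole candidate).
row 9, column 8 = 2 (sole candidate).
row 1, column 1 = 1 (sole candidate).
row 1, column 4 = 5 (sole candidate).
row 1, column 6 = 6 (sole candidate).
row 2, column 1 = 8 (sole candidate).
row 2, column 3 = 5 (sole candidate).
row 2, column 6 = 3 (sole candidate).
row 3, column 1 = 9 (sole candidate).
row 3, column 5 = 1 (sole candidate).
row 4, column 3 = 9 (sole candidate).
row 4, column 5 = 3: row 4 has {1,4,5,7,8,9}; col 5 has {1,2,4,5,8,9}; box has {1,2,4,5,6,7,8,9} → only 3 remains.

3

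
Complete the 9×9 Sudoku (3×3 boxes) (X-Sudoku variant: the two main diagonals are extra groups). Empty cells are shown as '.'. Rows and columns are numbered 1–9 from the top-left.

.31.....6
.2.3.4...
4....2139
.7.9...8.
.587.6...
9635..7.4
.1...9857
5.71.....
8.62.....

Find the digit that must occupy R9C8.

1

R1C1 = 7 (sole candidate).
R1C4 = 8 (sole candidate).
R1C6 = 5 (sole candidate).
R2C1 = 6 (sole candidate).
R2C7 = 5 (sole candidate).
R2C8 = 7 (sole candidate).
R2C9 = 8 (sole candidate).
R3C2 = 8 (sole candidate).
R3C3 = 5 (sole candidate).
R3C4 = 6 (sole candidate).
R3C5 = 7 (sole candidate).
R4C6 = 3 (sole candidate).
R5C5 = 4 (sole candidate).
R6C6 = 1 (sole candidate).
R6C8 = 2 (sole candidate).
R7C3 = 2 (sole candidate).
R7C4 = 4 (sole candidate).
R8C2 = 9 (sole candidate).
R8C6 = 8 (sole candidate).
R8C8 = 6 (sole candidate).
R9C2 = 4 (sole candidate).
R9C6 = 7 (sole candidate).
R9C9 = 3 (sole candidate).
R1C5 = 9 (sole candidate).
R1C8 = 4 (sole candidate).
R2C3 = 9 (sole candidate).
R2C5 = 1 (sole candidate).
R4C3 = 4 (sole candidate).
R4C5 = 2 (sole candidate).
R4C7 = 6 (sole candidate).
R5C9 = 1 (sole candidate).
R6C5 = 8 (sole candidate).
R7C1 = 3 (sole candidate).
R7C5 = 6 (sole candidate).
R8C5 = 3 (sole candidate).
R8C9 = 2 (sole candidate).
R9C5 = 5 (sole candidate).
R9C7 = 9 (sole candidate).
R9C8 = 1: row 9 has {2,3,4,5,6,7,8,9}; col 8 has {2,3,4,5,6,7,8}; box has {2,3,5,6,7,8,9} → only 1 remains.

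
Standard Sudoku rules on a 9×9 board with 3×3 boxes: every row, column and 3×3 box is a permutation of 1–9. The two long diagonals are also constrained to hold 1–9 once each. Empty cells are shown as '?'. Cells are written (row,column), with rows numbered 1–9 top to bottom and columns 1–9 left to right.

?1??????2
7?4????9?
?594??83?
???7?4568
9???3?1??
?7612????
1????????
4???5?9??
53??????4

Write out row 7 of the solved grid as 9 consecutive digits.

197843256

(2,7) = 6 (sole candidate).
(4,2) = 2 (sole candidate).
(4,5) = 9 (sole candidate).
(5,9) = 7 (sole candidate).
(6,8) = 4 (sole candidate).
(7,3) = 7: row 7 has {1}; col 3 has {4,6,9}; box has {1,3,4,5}; anti-diagonal has {1,2,3,4,5,8,9} → only 7 remains.
(7,7) = 2: row 7 has {1,7}; col 7 has {1,5,6,8,9}; box has {4,9}; main diagonal has {3,4,7,9} → only 2 remains.
(8,2) = 6 (sole candidate).
(9,7) = 7 (sole candidate).
(1,7) = 4 (sole candidate).
(2,2) = 8 (sole candidate).
(2,5) = 1 (sole candidate).
(2,9) = 5 (sole candidate).
(3,9) = 1 (sole candidate).
(4,1) = 3 (sole candidate).
(4,3) = 1 (sole candidate).
(5,2) = 4 (sole candidate).
(5,8) = 2 (sole candidate).
(6,1) = 8 (sole candidate).
(6,6) = 5 (sole candidate).
(6,7) = 3 (sole candidate).
(6,9) = 9 (sole candidate).
(7,2) = 9: row 7 has {1,2,7}; col 2 has {1,2,3,4,5,6,7,8}; box has {1,3,4,5,6,7} → only 9 remains.
(8,8) = 1 (sole candidate).
(8,9) = 3 (sole candidate).
(9,8) = 8 (sole candidate).
(1,1) = 6 (sole candidate).
(1,3) = 3 (sole candidate).
(1,8) = 7 (sole candidate).
(3,1) = 2 (sole candidate).
(5,3) = 5 (sole candidate).
(7,8) = 5: row 7 has {1,2,7,9}; col 8 has {1,2,3,4,6,7,8,9}; box has {1,2,3,4,7,8,9} → only 5 remains.
(7,9) = 6: row 7 has {1,2,5,7,9}; col 9 has {1,2,3,4,5,7,8,9}; box has {1,2,3,4,5,7,8,9} → only 6 remains.
(9,3) = 2 (sole candidate).
(9,5) = 6 (sole candidate).
(1,5) = 8 (sole candidate).
(1,6) = 9 (sole candidate).
(3,5) = 7 (sole candidate).
(3,6) = 6 (sole candidate).
(5,6) = 8 (sole candidate).
(7,5) = 4: row 7 has {1,2,5,6,7,9}; col 5 has {1,2,3,5,6,7,8,9}; box has {5,6} → only 4 remains.
(7,6) = 3: row 7 has {1,2,4,5,6,7,9}; col 6 has {4,5,6,8,9}; box has {4,5,6} → only 3 remains.
(8,3) = 8 (sole candidate).
(8,4) = 2 (sole candidate).
(8,6) = 7 (sole candidate).
(9,4) = 9 (sole candidate).
(9,6) = 1 (sole candidate).
(1,4) = 5 (sole candidate).
(2,4) = 3 (sole candidate).
(2,6) = 2 (sole candidate).
(5,4) = 6 (sole candidate).
(7,4) = 8: row 7 has {1,2,3,4,5,6,7,9}; col 4 has {1,2,3,4,5,6,7,9}; box has {1,2,3,4,5,6,7,9} → only 8 remains.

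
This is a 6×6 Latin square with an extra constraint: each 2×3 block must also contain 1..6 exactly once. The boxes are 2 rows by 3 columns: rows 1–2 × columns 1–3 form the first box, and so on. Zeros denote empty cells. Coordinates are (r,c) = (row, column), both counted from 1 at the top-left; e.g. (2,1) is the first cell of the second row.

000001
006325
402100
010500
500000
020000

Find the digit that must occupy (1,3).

(2,1) = 1: row 2 has {2,3,5,6}; col 1 has {4,5}; box has {6} → only 1 remains.
(2,2) = 4: row 2 has {1,2,3,5,6}; col 2 has {1,2}; box has {1,6} → only 4 remains.
(4,3) = 3: row 4 has {1,5}; col 3 has {2,6}; box has {1,2,4} → only 3 remains.
(1,3) = 5: row 1 has {1}; col 3 has {2,3,6}; box has {1,4,6} → only 5 remains.

5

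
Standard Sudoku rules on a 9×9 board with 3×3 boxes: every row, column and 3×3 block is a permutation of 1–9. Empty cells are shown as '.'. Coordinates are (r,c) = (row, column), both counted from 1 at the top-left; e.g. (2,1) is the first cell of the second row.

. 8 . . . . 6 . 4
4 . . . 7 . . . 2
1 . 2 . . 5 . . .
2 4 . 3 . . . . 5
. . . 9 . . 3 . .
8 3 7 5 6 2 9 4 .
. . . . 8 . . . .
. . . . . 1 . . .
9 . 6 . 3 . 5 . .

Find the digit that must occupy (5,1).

6

(4,5) = 1 (sole candidate).
(5,5) = 4 (sole candidate).
(6,9) = 1 (sole candidate).
(3,5) = 9 (sole candidate).
(4,3) = 9 (sole candidate).
(1,5) = 2 (sole candidate).
(1,6) = 3 (sole candidate).
(8,5) = 5 (sole candidate).
(1,3) = 5 (sole candidate).
(1,4) = 1 (sole candidate).
(2,3) = 3 (sole candidate).
(5,3) = 1 (sole candidate).
(7,3) = 4 (sole candidate).
(8,3) = 8 (sole candidate).
(1,1) = 7 (sole candidate).
(1,8) = 9 (sole candidate).
(3,2) = 6 (sole candidate).
(5,2) = 5 (sole candidate).
(8,1) = 3 (sole candidate).
(2,2) = 9 (sole candidate).
(5,1) = 6: row 5 has {1,3,4,5,9}; col 1 has {1,2,3,4,7,8,9}; box has {1,2,3,4,5,7,8,9} → only 6 remains.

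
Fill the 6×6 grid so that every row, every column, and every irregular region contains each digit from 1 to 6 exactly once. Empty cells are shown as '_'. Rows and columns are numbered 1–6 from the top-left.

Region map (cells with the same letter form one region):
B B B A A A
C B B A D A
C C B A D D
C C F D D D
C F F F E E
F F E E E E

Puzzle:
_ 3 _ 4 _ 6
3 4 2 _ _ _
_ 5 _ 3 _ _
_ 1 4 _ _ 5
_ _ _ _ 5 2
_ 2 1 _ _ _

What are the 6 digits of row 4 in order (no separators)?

614235

r1c3 = 5 (sole candidate).
r2c6 = 1 (sole candidate).
r3c3 = 6 (sole candidate).
r3c6 = 4 (sole candidate).
r5c2 = 6 (sole candidate).
r5c3 = 3 (sole candidate).
r5c4 = 1 (sole candidate).
r6c1 = 5 (sole candidate).
r6c4 = 6 (sole candidate).
r6c6 = 3 (sole candidate).
r1c1 = 1 (sole candidate).
r1c5 = 2 (sole candidate).
r2c4 = 5 (sole candidate).
r2c5 = 6 (sole candidate).
r3c1 = 2 (sole candidate).
r3c5 = 1 (sole candidate).
r4c1 = 6: row 4 has {1,4,5}; col 1 has {1,2,3,5}; region has {1,2,3,5} → only 6 remains.
r4c4 = 2: row 4 has {1,4,5,6}; col 4 has {1,3,4,5,6}; region has {1,4,5,6} → only 2 remains.
r4c5 = 3: row 4 has {1,2,4,5,6}; col 5 has {1,2,5,6}; region has {1,2,4,5,6} → only 3 remains.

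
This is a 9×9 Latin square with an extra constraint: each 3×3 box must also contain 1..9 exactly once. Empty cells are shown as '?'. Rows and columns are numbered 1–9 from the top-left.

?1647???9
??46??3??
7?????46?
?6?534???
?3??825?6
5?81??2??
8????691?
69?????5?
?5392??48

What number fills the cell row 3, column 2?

row 1, column 7 = 8: row 1 has {1,4,6,7,9}; col 7 has {2,3,4,5,9}; box has {3,4,6,9} → only 8 remains.
row 1, column 8 = 2: row 1 has {1,4,6,7,8,9}; col 8 has {1,4,5,6}; box has {3,4,6,8,9} → only 2 remains.
row 2, column 8 = 7: row 2 has {3,4,6}; col 8 has {1,2,4,5,6}; box has {2,3,4,6,8,9} → only 7 remains.
row 5, column 4 = 7: row 5 has {2,3,5,6,8}; col 4 has {1,4,5,6,9}; box has {1,2,3,4,5,8} → only 7 remains.
row 5, column 8 = 9: row 5 has {2,3,5,6,7,8}; col 8 has {1,2,4,5,6,7}; box has {2,5,6} → only 9 remains.
row 6, column 6 = 9: row 6 has {1,2,5,8}; col 6 has {2,4,6}; box has {1,2,3,4,5,7,8} → only 9 remains.
row 6, column 8 = 3: row 6 has {1,2,5,8,9}; col 8 has {1,2,4,5,6,7,9}; box has {2,5,6,9} → only 3 remains.
row 7, column 4 = 3: row 7 has {1,6,8,9}; col 4 has {1,4,5,6,7,9}; box has {2,6,9} → only 3 remains.
row 8, column 4 = 8: row 8 has {5,6,9}; col 4 has {1,3,4,5,6,7,9}; box has {2,3,6,9} → only 8 remains.
row 8, column 7 = 7: row 8 has {5,6,8,9}; col 7 has {2,3,4,5,8,9}; box has {1,4,5,8,9} → only 7 remains.
row 9, column 1 = 1: row 9 has {2,3,4,5,8,9}; col 1 has {5,6,7,8}; box has {3,5,6,8,9} → only 1 remains.
row 9, column 6 = 7: row 9 has {1,2,3,4,5,8,9}; col 6 has {2,4,6,9}; box has {2,3,6,8,9} → only 7 remains.
row 9, column 7 = 6: row 9 has {1,2,3,4,5,7,8,9}; col 7 has {2,3,4,5,7,8,9}; box has {1,4,5,7,8,9} → only 6 remains.
row 1, column 1 = 3: row 1 has {1,2,4,6,7,8,9}; col 1 has {1,5,6,7,8}; box has {1,4,6,7} → only 3 remains.
row 1, column 6 = 5: row 1 has {1,2,3,4,6,7,8,9}; col 6 has {2,4,6,7,9}; box has {4,6,7} → only 5 remains.
row 3, column 4 = 2: row 3 has {4,6,7}; col 4 has {1,3,4,5,6,7,8,9}; box has {4,5,6,7} → only 2 remains.
row 4, column 7 = 1: row 4 has {3,4,5,6}; col 7 has {2,3,4,5,6,7,8,9}; box has {2,3,5,6,9} → only 1 remains.
row 4, column 8 = 8: row 4 has {1,3,4,5,6}; col 8 has {1,2,3,4,5,6,7,9}; box has {1,2,3,5,6,9} → only 8 remains.
row 4, column 9 = 7: row 4 has {1,3,4,5,6,8}; col 9 has {6,8,9}; box has {1,2,3,5,6,8,9} → only 7 remains.
row 5, column 1 = 4: row 5 has {2,3,5,6,7,8,9}; col 1 has {1,3,5,6,7,8}; box has {3,5,6,8} → only 4 remains.
row 5, column 3 = 1: row 5 has {2,3,4,5,6,7,8,9}; col 3 has {3,4,6,8}; box has {3,4,5,6,8} → only 1 remains.
row 6, column 2 = 7: row 6 has {1,2,3,5,8,9}; col 2 has {1,3,5,6,9}; box has {1,3,4,5,6,8} → only 7 remains.
row 6, column 5 = 6: row 6 has {1,2,3,5,7,8,9}; col 5 has {2,3,7,8}; box has {1,2,3,4,5,7,8,9} → only 6 remains.
row 6, column 9 = 4: row 6 has {1,2,3,5,6,7,8,9}; col 9 has {6,7,8,9}; box has {1,2,3,5,6,7,8,9} → only 4 remains.
row 7, column 9 = 2: row 7 has {1,3,6,8,9}; col 9 has {4,6,7,8,9}; box has {1,4,5,6,7,8,9} → only 2 remains.
row 8, column 3 = 2: row 8 has {5,6,7,8,9}; col 3 has {1,3,4,6,8}; box has {1,3,5,6,8,9} → only 2 remains.
row 8, column 6 = 1: row 8 has {2,5,6,7,8,9}; col 6 has {2,4,5,6,7,9}; box has {2,3,6,7,8,9} → only 1 remains.
row 8, column 9 = 3: row 8 has {1,2,5,6,7,8,9}; col 9 has {2,4,6,7,8,9}; box has {1,2,4,5,6,7,8,9} → only 3 remains.
row 2, column 6 = 8: row 2 has {3,4,6,7}; col 6 has {1,2,4,5,6,7,9}; box has {2,4,5,6,7} → only 8 remains.
row 3, column 2 = 8: row 3 has {2,4,6,7}; col 2 has {1,3,5,6,7,9}; box has {1,3,4,6,7} → only 8 remains.

8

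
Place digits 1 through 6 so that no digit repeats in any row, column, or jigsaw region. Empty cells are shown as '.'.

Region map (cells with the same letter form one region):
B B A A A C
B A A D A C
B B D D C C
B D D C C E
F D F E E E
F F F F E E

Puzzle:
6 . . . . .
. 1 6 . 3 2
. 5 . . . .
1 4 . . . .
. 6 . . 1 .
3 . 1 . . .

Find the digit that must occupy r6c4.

6

r2c1 = 4: row 2 has {1,2,3,6}; col 1 has {1,3,6}; region has {1,5,6} → only 4 remains.
r2c4 = 5: row 2 has {1,2,3,4,6}; col 4 has {}; region has {4,6} → only 5 remains.
r3c1 = 2: row 3 has {5}; col 1 has {1,3,4,6}; region has {1,4,5,6} → only 2 remains.
r3c3 = 3: row 3 has {2,5}; col 3 has {1,6}; region has {4,5,6} → only 3 remains.
r3c4 = 1: row 3 has {2,3,5}; col 4 has {5}; region has {3,4,5,6} → only 1 remains.
r4c3 = 2: row 4 has {1,4}; col 3 has {1,3,6}; region has {1,3,4,5,6} → only 2 remains.
r5c1 = 5: row 5 has {1,6}; col 1 has {1,2,3,4,6}; region has {1,3} → only 5 remains.
r5c3 = 4: row 5 has {1,5,6}; col 3 has {1,2,3,6}; region has {1,3,5} → only 4 remains.
r5c6 = 3: row 5 has {1,4,5,6}; col 6 has {2}; region has {1} → only 3 remains.
r6c2 = 2: row 6 has {1,3}; col 2 has {1,4,5,6}; region has {1,3,4,5} → only 2 remains.
r6c4 = 6: row 6 has {1,2,3}; col 4 has {1,5}; region has {1,2,3,4,5} → only 6 remains.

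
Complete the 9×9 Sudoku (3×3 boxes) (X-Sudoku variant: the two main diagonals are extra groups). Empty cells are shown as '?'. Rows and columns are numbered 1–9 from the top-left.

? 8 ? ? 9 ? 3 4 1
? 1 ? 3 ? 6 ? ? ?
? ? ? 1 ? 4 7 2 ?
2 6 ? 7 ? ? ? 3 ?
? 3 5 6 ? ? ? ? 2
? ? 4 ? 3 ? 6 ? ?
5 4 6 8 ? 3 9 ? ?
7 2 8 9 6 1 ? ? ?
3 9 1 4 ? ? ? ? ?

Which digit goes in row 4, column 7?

5

row 1, column 1 = 6: row 1 has {1,3,4,8,9}; col 1 has {2,3,5,7}; box has {1,8}; main diagonal has {1,7,9} → only 6 remains.
row 3, column 1 = 9: row 3 has {1,2,4,7}; col 1 has {2,3,5,6,7}; box has {1,6,8} → only 9 remains.
row 3, column 2 = 5: row 3 has {1,2,4,7,9}; col 2 has {1,2,3,4,6,8,9}; box has {1,6,8,9} → only 5 remains.
row 3, column 3 = 3: row 3 has {1,2,4,5,7,9}; col 3 has {1,4,5,6,8}; box has {1,5,6,8,9}; main diagonal has {1,6,7,9} → only 3 remains.
row 3, column 5 = 8: row 3 has {1,2,3,4,5,7,9}; col 5 has {3,6,9}; box has {1,3,4,6,9} → only 8 remains.
row 3, column 9 = 6: row 3 has {1,2,3,4,5,7,8,9}; col 9 has {1,2}; box has {1,2,3,4,7} → only 6 remains.
row 4, column 3 = 9: row 4 has {2,3,6,7}; col 3 has {1,3,4,5,6,8}; box has {2,3,4,5,6} → only 9 remains.
row 5, column 5 = 4: row 5 has {2,3,5,6}; col 5 has {3,6,8,9}; box has {3,6,7}; main diagonal has {1,3,6,7,9}; anti-diagonal has {1,2,3,6,7} → only 4 remains.
row 6, column 2 = 7: row 6 has {3,4,6}; col 2 has {1,2,3,4,5,6,8,9}; box has {2,3,4,5,6,9} → only 7 remains.
row 6, column 4 = 5: row 6 has {3,4,6,7}; col 4 has {1,3,4,6,7,8,9}; box has {3,4,6,7}; anti-diagonal has {1,2,3,4,6,7} → only 5 remains.
row 7, column 9 = 7: row 7 has {3,4,5,6,8,9}; col 9 has {1,2,6}; box has {9} → only 7 remains.
row 8, column 8 = 5: row 8 has {1,2,6,7,8,9}; col 8 has {2,3,4}; box has {7,9}; main diagonal has {1,3,4,6,7,9} → only 5 remains.
row 9, column 9 = 8: row 9 has {1,3,4,9}; col 9 has {1,2,6,7}; box has {5,7,9}; main diagonal has {1,3,4,5,6,7,9} → only 8 remains.
row 1, column 4 = 2: row 1 has {1,3,4,6,8,9}; col 4 has {1,3,4,5,6,7,8,9}; box has {1,3,4,6,8,9} → only 2 remains.
row 2, column 1 = 4: row 2 has {1,3,6}; col 1 has {2,3,5,6,7,9}; box has {1,3,5,6,8,9} → only 4 remains.
row 4, column 5 = 1: row 4 has {2,3,6,7,9}; col 5 has {3,4,6,8,9}; box has {3,4,5,6,7} → only 1 remains.
row 4, column 6 = 8: row 4 has {1,2,3,6,7,9}; col 6 has {1,3,4,6}; box has {1,3,4,5,6,7}; anti-diagonal has {1,2,3,4,5,6,7} → only 8 remains.
row 5, column 6 = 9: row 5 has {2,3,4,5,6}; col 6 has {1,3,4,6,8}; box has {1,3,4,5,6,7,8} → only 9 remains.
row 6, column 6 = 2: row 6 has {3,4,5,6,7}; col 6 has {1,3,4,6,8,9}; box has {1,3,4,5,6,7,8,9}; main diagonal has {1,3,4,5,6,7,8,9} → only 2 remains.
row 6, column 9 = 9: row 6 has {2,3,4,5,6,7}; col 9 has {1,2,6,7,8}; box has {2,3,6} → only 9 remains.
row 7, column 5 = 2: row 7 has {3,4,5,6,7,8,9}; col 5 has {1,3,4,6,8,9}; box has {1,3,4,6,8,9} → only 2 remains.
row 7, column 8 = 1: row 7 has {2,3,4,5,6,7,8,9}; col 8 has {2,3,4,5}; box has {5,7,8,9} → only 1 remains.
row 8, column 7 = 4: row 8 has {1,2,5,6,7,8,9}; col 7 has {3,6,7,9}; box has {1,5,7,8,9} → only 4 remains.
row 8, column 9 = 3: row 8 has {1,2,4,5,6,7,8,9}; col 9 has {1,2,6,7,8,9}; box has {1,4,5,7,8,9} → only 3 remains.
row 9, column 7 = 2: row 9 has {1,3,4,8,9}; col 7 has {3,4,6,7,9}; box has {1,3,4,5,7,8,9} → only 2 remains.
row 9, column 8 = 6: row 9 has {1,2,3,4,8,9}; col 8 has {1,2,3,4,5}; box has {1,2,3,4,5,7,8,9} → only 6 remains.
row 1, column 3 = 7: row 1 has {1,2,3,4,6,8,9}; col 3 has {1,3,4,5,6,8,9}; box has {1,3,4,5,6,8,9} → only 7 remains.
row 1, column 6 = 5: row 1 has {1,2,3,4,6,7,8,9}; col 6 has {1,2,3,4,6,8,9}; box has {1,2,3,4,6,8,9} → only 5 remains.
row 2, column 3 = 2: row 2 has {1,3,4,6}; col 3 has {1,3,4,5,6,7,8,9}; box has {1,3,4,5,6,7,8,9} → only 2 remains.
row 2, column 5 = 7: row 2 has {1,2,3,4,6}; col 5 has {1,2,3,4,6,8,9}; box has {1,2,3,4,5,6,8,9} → only 7 remains.
row 2, column 8 = 9: row 2 has {1,2,3,4,6,7}; col 8 has {1,2,3,4,5,6}; box has {1,2,3,4,6,7}; anti-diagonal has {1,2,3,4,5,6,7,8} → only 9 remains.
row 2, column 9 = 5: row 2 has {1,2,3,4,6,7,9}; col 9 has {1,2,3,6,7,8,9}; box has {1,2,3,4,6,7,9} → only 5 remains.
row 4, column 7 = 5: row 4 has {1,2,3,6,7,8,9}; col 7 has {2,3,4,6,7,9}; box has {2,3,6,9} → only 5 remains.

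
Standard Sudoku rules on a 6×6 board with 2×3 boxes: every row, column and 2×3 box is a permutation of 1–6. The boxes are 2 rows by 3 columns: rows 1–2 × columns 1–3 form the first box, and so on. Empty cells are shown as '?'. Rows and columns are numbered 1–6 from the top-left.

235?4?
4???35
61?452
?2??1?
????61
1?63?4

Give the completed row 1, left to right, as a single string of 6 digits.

row 1, column 6 = 6: row 1 has {2,3,4,5}; col 6 has {1,2,4,5}; box has {3,4,5} → only 6 remains.
row 2, column 2 = 6 (sole candidate).
row 2, column 3 = 1 (sole candidate).
row 2, column 4 = 2 (sole candidate).
row 3, column 3 = 3 (sole candidate).
row 4, column 1 = 5 (sole candidate).
row 4, column 3 = 4 (sole candidate).
row 4, column 4 = 6 (sole candidate).
row 4, column 6 = 3 (sole candidate).
row 5, column 1 = 3 (sole candidate).
row 5, column 3 = 2 (sole candidate).
row 5, column 4 = 5 (sole candidate).
row 6, column 2 = 5 (sole candidate).
row 6, column 5 = 2 (sole candidate).
row 1, column 4 = 1: row 1 has {2,3,4,5,6}; col 4 has {2,3,4,5,6}; box has {2,3,4,5,6} → only 1 remains.

235146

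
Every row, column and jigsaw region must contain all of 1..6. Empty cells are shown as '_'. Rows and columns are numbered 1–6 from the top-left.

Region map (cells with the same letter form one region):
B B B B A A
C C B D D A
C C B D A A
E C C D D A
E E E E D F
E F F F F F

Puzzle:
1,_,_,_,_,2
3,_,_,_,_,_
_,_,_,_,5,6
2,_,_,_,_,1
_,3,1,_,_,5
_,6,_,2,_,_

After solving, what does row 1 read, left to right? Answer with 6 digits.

145632

r2c6 = 4 (sole candidate).
r3c1 = 4 (sole candidate).
r4c2 = 5 (sole candidate).
r4c3 = 6 (sole candidate).
r5c1 = 6 (sole candidate).
r5c4 = 4 (sole candidate).
r5c5 = 2 (sole candidate).
r6c1 = 5 (sole candidate).
r6c6 = 3 (sole candidate).
r1c2 = 4: row 1 has {1,2}; col 2 has {3,5,6}; region has {1} → only 4 remains.
r1c5 = 3: row 1 has {1,2,4}; col 5 has {2,5}; region has {1,2,4,5,6} → only 3 remains.
r4c4 = 3 (sole candidate).
r4c5 = 4 (sole candidate).
r6c3 = 4 (sole candidate).
r6c5 = 1 (sole candidate).
r1c3 = 5: row 1 has {1,2,3,4}; col 3 has {1,4,6}; region has {1,4} → only 5 remains.
r1c4 = 6: row 1 has {1,2,3,4,5}; col 4 has {2,3,4}; region has {1,4,5} → only 6 remains.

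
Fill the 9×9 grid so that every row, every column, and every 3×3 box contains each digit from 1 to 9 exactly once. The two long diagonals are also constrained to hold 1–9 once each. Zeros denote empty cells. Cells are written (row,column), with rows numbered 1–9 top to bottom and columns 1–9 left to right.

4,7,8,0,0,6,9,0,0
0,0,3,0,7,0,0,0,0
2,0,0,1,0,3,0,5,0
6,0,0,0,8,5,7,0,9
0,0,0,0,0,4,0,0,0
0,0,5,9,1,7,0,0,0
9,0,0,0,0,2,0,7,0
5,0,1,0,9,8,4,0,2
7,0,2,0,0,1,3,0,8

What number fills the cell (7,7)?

1

(2,1) = 1: row 2 has {3,7}; col 1 has {2,4,5,6,7,9}; box has {2,3,4,7,8} → only 1 remains.
(2,6) = 9: row 2 has {1,3,7}; col 6 has {1,2,3,4,5,6,7,8}; box has {1,3,6,7} → only 9 remains.
(3,5) = 4: row 3 has {1,2,3,5}; col 5 has {1,7,8,9}; box has {1,3,6,7,9} → only 4 remains.
(4,3) = 4: row 4 has {5,6,7,8,9}; col 3 has {1,2,3,5,8}; box has {5,6} → only 4 remains.
(7,3) = 6: row 7 has {2,7,9}; col 3 has {1,2,3,4,5,8}; box has {1,2,5,7,9}; anti-diagonal has {5,7,9} → only 6 remains.
(8,2) = 3: row 8 has {1,2,4,5,8,9}; col 2 has {7}; box has {1,2,5,6,7,9}; anti-diagonal has {5,6,7,9} → only 3 remains.
(8,8) = 6: row 8 has {1,2,3,4,5,8,9}; col 8 has {5,7}; box has {2,3,4,7,8}; main diagonal has {4,7,8} → only 6 remains.
(9,2) = 4: row 9 has {1,2,3,7,8}; col 2 has {3,7}; box has {1,2,3,5,6,7,9} → only 4 remains.
(9,8) = 9: row 9 has {1,2,3,4,7,8}; col 8 has {5,6,7}; box has {2,3,4,6,7,8} → only 9 remains.
(1,9) = 1: row 1 has {4,6,7,8,9}; col 9 has {2,8,9}; box has {5,9}; anti-diagonal has {3,5,6,7,9} → only 1 remains.
(2,2) = 5: row 2 has {1,3,7,9}; col 2 has {3,4,7}; box has {1,2,3,4,7,8}; main diagonal has {4,6,7,8} → only 5 remains.
(3,3) = 9: row 3 has {1,2,3,4,5}; col 3 has {1,2,3,4,5,6,8}; box has {1,2,3,4,5,7,8}; main diagonal has {4,5,6,7,8} → only 9 remains.
(3,7) = 8: row 3 has {1,2,3,4,5,9}; col 7 has {3,4,7,9}; box has {1,5,9}; anti-diagonal has {1,3,5,6,7,9} → only 8 remains.
(5,3) = 7: row 5 has {4}; col 3 has {1,2,3,4,5,6,8,9}; box has {4,5,6} → only 7 remains.
(5,5) = 2: row 5 has {4,7}; col 5 has {1,4,7,8,9}; box has {1,4,5,7,8,9}; main diagonal has {4,5,6,7,8,9}; anti-diagonal has {1,3,5,6,7,8,9} → only 2 remains.
(7,2) = 8: row 7 has {2,6,7,9}; col 2 has {3,4,5,7}; box has {1,2,3,4,5,6,7,9} → only 8 remains.
(7,7) = 1: row 7 has {2,6,7,8,9}; col 7 has {3,4,7,8,9}; box has {2,3,4,6,7,8,9}; main diagonal has {2,4,5,6,7,8,9} → only 1 remains.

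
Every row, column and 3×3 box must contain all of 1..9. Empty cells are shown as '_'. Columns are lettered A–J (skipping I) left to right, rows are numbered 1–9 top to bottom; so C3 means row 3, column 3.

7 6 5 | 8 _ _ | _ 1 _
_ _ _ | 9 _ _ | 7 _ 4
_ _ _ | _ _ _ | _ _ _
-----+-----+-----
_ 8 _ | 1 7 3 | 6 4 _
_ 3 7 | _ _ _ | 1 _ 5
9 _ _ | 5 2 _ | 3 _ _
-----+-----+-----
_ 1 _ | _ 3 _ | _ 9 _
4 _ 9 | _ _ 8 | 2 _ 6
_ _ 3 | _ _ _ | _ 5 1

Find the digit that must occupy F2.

E1 = 4: row 1 has {1,5,6,7,8}; col 5 has {2,3,7}; box has {8,9} → only 4 remains.
F1 = 2: row 1 has {1,4,5,6,7,8}; col 6 has {3,8}; box has {4,8,9} → only 2 remains.
G1 = 9: row 1 has {1,2,4,5,6,7,8}; col 7 has {1,2,3,6,7}; box has {1,4,7} → only 9 remains.
J1 = 3: row 1 has {1,2,4,5,6,7,8,9}; col 9 has {1,4,5,6}; box has {1,4,7,9} → only 3 remains.
B2 = 2: row 2 has {4,7,9}; col 2 has {1,3,6,8}; box has {5,6,7} → only 2 remains.
C4 = 2: row 4 has {1,3,4,6,7,8}; col 3 has {3,5,7,9}; box has {3,7,8,9} → only 2 remains.
J4 = 9: row 4 has {1,2,3,4,6,7,8}; col 9 has {1,3,4,5,6}; box has {1,3,4,5,6} → only 9 remains.
A5 = 6: row 5 has {1,3,5,7}; col 1 has {4,7,9}; box has {2,3,7,8,9} → only 6 remains.
D5 = 4: row 5 has {1,3,5,6,7}; col 4 has {1,5,8,9}; box has {1,2,3,5,7} → only 4 remains.
F5 = 9: row 5 has {1,3,4,5,6,7}; col 6 has {2,3,8}; box has {1,2,3,4,5,7} → only 9 remains.
B6 = 4: row 6 has {2,3,5,9}; col 2 has {1,2,3,6,8}; box has {2,3,6,7,8,9} → only 4 remains.
C6 = 1: row 6 has {2,3,4,5,9}; col 3 has {2,3,5,7,9}; box has {2,3,4,6,7,8,9} → only 1 remains.
F6 = 6: row 6 has {1,2,3,4,5,9}; col 6 has {2,3,8,9}; box has {1,2,3,4,5,7,9} → only 6 remains.
D8 = 7: row 8 has {2,4,6,8,9}; col 4 has {1,4,5,8,9}; box has {3,8} → only 7 remains.
H8 = 3: row 8 has {2,4,6,7,8,9}; col 8 has {1,4,5,9}; box has {1,2,5,6,9} → only 3 remains.
B9 = 7: row 9 has {1,3,5}; col 2 has {1,2,3,4,6,8}; box has {1,3,4,9} → only 7 remains.
F9 = 4: row 9 has {1,3,5,7}; col 6 has {2,3,6,8,9}; box has {3,7,8} → only 4 remains.
G9 = 8: row 9 has {1,3,4,5,7}; col 7 has {1,2,3,6,7,9}; box has {1,2,3,5,6,9} → only 8 remains.
C2 = 8: row 2 has {2,4,7,9}; col 3 has {1,2,3,5,7,9}; box has {2,5,6,7} → only 8 remains.
H2 = 6: row 2 has {2,4,7,8,9}; col 8 has {1,3,4,5,9}; box has {1,3,4,7,9} → only 6 remains.
B3 = 9: row 3 has {}; col 2 has {1,2,3,4,6,7,8}; box has {2,5,6,7,8} → only 9 remains.
C3 = 4: row 3 has {9}; col 3 has {1,2,3,5,7,8,9}; box has {2,5,6,7,8,9} → only 4 remains.
G3 = 5: row 3 has {4,9}; col 7 has {1,2,3,6,7,8,9}; box has {1,3,4,6,7,9} → only 5 remains.
A4 = 5: row 4 has {1,2,3,4,6,7,8,9}; col 1 has {4,6,7,9}; box has {1,2,3,4,6,7,8,9} → only 5 remains.
E5 = 8: row 5 has {1,3,4,5,6,7,9}; col 5 has {2,3,4,7}; box has {1,2,3,4,5,6,7,9} → only 8 remains.
H5 = 2: row 5 has {1,3,4,5,6,7,8,9}; col 8 has {1,3,4,5,6,9}; box has {1,3,4,5,6,9} → only 2 remains.
C7 = 6: row 7 has {1,3,9}; col 3 has {1,2,3,4,5,7,8,9}; box has {1,3,4,7,9} → only 6 remains.
D7 = 2: row 7 has {1,3,6,9}; col 4 has {1,4,5,7,8,9}; box has {3,4,7,8} → only 2 remains.
F7 = 5: row 7 has {1,2,3,6,9}; col 6 has {2,3,4,6,8,9}; box has {2,3,4,7,8} → only 5 remains.
G7 = 4: row 7 has {1,2,3,5,6,9}; col 7 has {1,2,3,5,6,7,8,9}; box has {1,2,3,5,6,8,9} → only 4 remains.
J7 = 7: row 7 has {1,2,3,4,5,6,9}; col 9 has {1,3,4,5,6,9}; box has {1,2,3,4,5,6,8,9} → only 7 remains.
B8 = 5: row 8 has {2,3,4,6,7,8,9}; col 2 has {1,2,3,4,6,7,8,9}; box has {1,3,4,6,7,9} → only 5 remains.
E8 = 1: row 8 has {2,3,4,5,6,7,8,9}; col 5 has {2,3,4,7,8}; box has {2,3,4,5,7,8} → only 1 remains.
A9 = 2: row 9 has {1,3,4,5,7,8}; col 1 has {4,5,6,7,9}; box has {1,3,4,5,6,7,9} → only 2 remains.
D9 = 6: row 9 has {1,2,3,4,5,7,8}; col 4 has {1,2,4,5,7,8,9}; box has {1,2,3,4,5,7,8} → only 6 remains.
E9 = 9: row 9 has {1,2,3,4,5,6,7,8}; col 5 has {1,2,3,4,7,8}; box has {1,2,3,4,5,6,7,8} → only 9 remains.
E2 = 5: row 2 has {2,4,6,7,8,9}; col 5 has {1,2,3,4,7,8,9}; box has {2,4,8,9} → only 5 remains.
F2 = 1: row 2 has {2,4,5,6,7,8,9}; col 6 has {2,3,4,5,6,8,9}; box has {2,4,5,8,9} → only 1 remains.

1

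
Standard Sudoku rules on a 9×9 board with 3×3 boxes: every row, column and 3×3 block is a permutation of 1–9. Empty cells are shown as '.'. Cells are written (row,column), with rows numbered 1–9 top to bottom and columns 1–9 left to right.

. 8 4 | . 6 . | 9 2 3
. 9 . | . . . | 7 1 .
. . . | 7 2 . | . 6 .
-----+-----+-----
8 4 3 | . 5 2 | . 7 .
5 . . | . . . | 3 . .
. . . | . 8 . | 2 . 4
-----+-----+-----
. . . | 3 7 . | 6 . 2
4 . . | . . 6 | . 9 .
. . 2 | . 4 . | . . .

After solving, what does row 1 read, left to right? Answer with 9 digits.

(2,5) = 3: row 2 has {1,7,9}; col 5 has {2,4,5,6,7,8}; box has {2,6,7} → only 3 remains.
(4,7) = 1: row 4 has {2,3,4,5,7,8}; col 7 has {2,3,6,7,9}; box has {2,3,4,7} → only 1 remains.
(5,8) = 8: row 5 has {3,5}; col 8 has {1,2,6,7,9}; box has {1,2,3,4,7} → only 8 remains.
(6,8) = 5: row 6 has {2,4,8}; col 8 has {1,2,6,7,8,9}; box has {1,2,3,4,7,8} → only 5 remains.
(7,8) = 4: row 7 has {2,3,6,7}; col 8 has {1,2,5,6,7,8,9}; box has {2,6,9} → only 4 remains.
(8,5) = 1: row 8 has {4,6,9}; col 5 has {2,3,4,5,6,7,8}; box has {3,4,6,7} → only 1 remains.
(9,8) = 3: row 9 has {2,4}; col 8 has {1,2,4,5,6,7,8,9}; box has {2,4,6,9} → only 3 remains.
(5,5) = 9: row 5 has {3,5,8}; col 5 has {1,2,3,4,5,6,7,8}; box has {2,5,8} → only 9 remains.
(5,9) = 6: row 5 has {3,5,8,9}; col 9 has {2,3,4}; box has {1,2,3,4,5,7,8} → only 6 remains.
(4,4) = 6: row 4 has {1,2,3,4,5,7,8}; col 4 has {3,7}; box has {2,5,8,9} → only 6 remains.
(4,9) = 9: row 4 has {1,2,3,4,5,6,7,8}; col 9 has {2,3,4,6}; box has {1,2,3,4,5,6,7,8} → only 9 remains.
(6,4) = 1: row 6 has {2,4,5,8}; col 4 has {3,6,7}; box has {2,5,6,8,9} → only 1 remains.
(1,4) = 5: row 1 has {2,3,4,6,8,9}; col 4 has {1,3,6,7}; box has {2,3,6,7} → only 5 remains.
(1,6) = 1: row 1 has {2,3,4,5,6,8,9}; col 6 has {2,6}; box has {2,3,5,6,7} → only 1 remains.
(5,4) = 4: row 5 has {3,5,6,8,9}; col 4 has {1,3,5,6,7}; box has {1,2,5,6,8,9} → only 4 remains.
(5,6) = 7: row 5 has {3,4,5,6,8,9}; col 6 has {1,2,6}; box has {1,2,4,5,6,8,9} → only 7 remains.
(6,6) = 3: row 6 has {1,2,4,5,8}; col 6 has {1,2,6,7}; box has {1,2,4,5,6,7,8,9} → only 3 remains.
(1,1) = 7: row 1 has {1,2,3,4,5,6,8,9}; col 1 has {4,5,8}; box has {4,8,9} → only 7 remains.

784561923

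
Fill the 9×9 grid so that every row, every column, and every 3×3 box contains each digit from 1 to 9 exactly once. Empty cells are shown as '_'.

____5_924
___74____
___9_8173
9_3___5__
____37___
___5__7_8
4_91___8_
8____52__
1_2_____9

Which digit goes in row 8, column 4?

row 2, column 2 = 9: in row 2, 9 can only go here (every other open cell in that row sees a 9).
row 4, column 2 = 7: in row 4, 7 can only go here (every other open cell in that row sees a 7).
row 5, column 8 = 9: in row 5, 9 can only go here (every other open cell in that row sees a 9).
row 6, column 8 = 3: in row 6, 3 can only go here (every other open cell in that row sees a 3).
row 8, column 5 = 9: in row 8, 9 can only go here (every other open cell in that row sees a 9).
row 6, column 6 = 9: in row 6, 9 can only go here (every other open cell in that row sees a 9).
row 9, column 5 = 7: in row 9, 7 can only go here (every other open cell in that row sees a 7).
row 7, column 9 = 7: in row 7, 7 can only go here (every other open cell in that row sees a 7).
row 7, column 2 = 5: in row 7, 5 can only go here (every other open cell in that row sees a 5).
row 8, column 3 = 7: in row 8, 7 can only go here (every other open cell in that row sees a 7).
row 1, column 1 = 7: in row 1, 7 can only go here (every other open cell in that row sees a 7).
row 9, column 8 = 5: in row 9, 5 can only go here (every other open cell in that row sees a 5).
row 9, column 4 = 8: in row 9, 8 can only go here (every other open cell in that row sees an 8).
row 2, column 8 = 6: row 2 has {4,7,9}; col 8 has {2,3,5,7,8,9}; box has {1,2,3,4,7,9} → only 6 remains.
row 2, column 9 = 5: row 2 has {4,6,7,9}; col 9 has {3,4,7,8,9}; box has {1,2,3,4,6,7,9} → only 5 remains.
row 2, column 7 = 8: row 2 has {4,5,6,7,9}; col 7 has {1,2,5,7,9}; box has {1,2,3,4,5,6,7,9} → only 8 remains.
row 2, column 3 = 1: row 2 has {4,5,6,7,8,9}; col 3 has {2,3,7,9}; box has {7,9} → only 1 remains.
row 1, column 6 = 1: in row 1, 1 can only go here (every other open cell in that row sees a 1).
row 4, column 5 = 8: in row 4, 8 can only go here (every other open cell in that row sees an 8).
row 2, column 1 = 3: in column 1, 3 can only go here (every other open cell in that column sees a 3).
row 2, column 6 = 2: row 2 has {1,3,4,5,6,7,8,9}; col 6 has {1,5,7,8,9}; box has {1,4,5,7,8,9} → only 2 remains.
row 3, column 5 = 6: row 3 has {1,3,7,8,9}; col 5 has {3,4,5,7,8,9}; box has {1,2,4,5,7,8,9} → only 6 remains.
row 7, column 5 = 2: row 7 has {1,4,5,7,8,9}; col 5 has {3,4,5,6,7,8,9}; box has {1,5,7,8,9} → only 2 remains.
row 1, column 4 = 3: row 1 has {1,2,4,5,7,9}; col 4 has {1,5,7,8,9}; box has {1,2,4,5,6,7,8,9} → only 3 remains.
row 6, column 5 = 1: row 6 has {3,5,7,8,9}; col 5 has {2,3,4,5,6,7,8,9}; box has {3,5,7,8,9} → only 1 remains.
row 8, column 2 = 3: in row 8, 3 can only go here (every other open cell in that row sees a 3).
row 9, column 2 = 6: row 9 has {1,2,5,7,8,9}; col 2 has {3,5,7,9}; box has {1,2,3,4,5,7,8,9} → only 6 remains.
row 1, column 2 = 8: row 1 has {1,2,3,4,5,7,9}; col 2 has {3,5,6,7,9}; box has {1,3,7,9} → only 8 remains.
row 1, column 3 = 6: row 1 has {1,2,3,4,5,7,8,9}; col 3 has {1,2,3,7,9}; box has {1,3,7,8,9} → only 6 remains.
row 6, column 3 = 4: row 6 has {1,3,5,7,8,9}; col 3 has {1,2,3,6,7,9}; box has {3,7,9} → only 4 remains.
row 3, column 3 = 5: row 3 has {1,3,6,7,8,9}; col 3 has {1,2,3,4,6,7,9}; box has {1,3,6,7,8,9} → only 5 remains.
row 5, column 3 = 8: row 5 has {3,7,9}; col 3 has {1,2,3,4,5,6,7,9}; box has {3,4,7,9} → only 8 remains.
row 6, column 2 = 2: row 6 has {1,3,4,5,7,8,9}; col 2 has {3,5,6,7,8,9}; box has {3,4,7,8,9} → only 2 remains.
row 3, column 1 = 2: row 3 has {1,3,5,6,7,8,9}; col 1 has {1,3,4,7,8,9}; box has {1,3,5,6,7,8,9} → only 2 remains.
row 3, column 2 = 4: row 3 has {1,2,3,5,6,7,8,9}; col 2 has {2,3,5,6,7,8,9}; box has {1,2,3,5,6,7,8,9} → only 4 remains.
row 5, column 2 = 1: row 5 has {3,7,8,9}; col 2 has {2,3,4,5,6,7,8,9}; box has {2,3,4,7,8,9} → only 1 remains.
row 6, column 1 = 6: row 6 has {1,2,3,4,5,7,8,9}; col 1 has {1,2,3,4,7,8,9}; box has {1,2,3,4,7,8,9} → only 6 remains.
row 5, column 1 = 5: row 5 has {1,3,7,8,9}; col 1 has {1,2,3,4,6,7,8,9}; box has {1,2,3,4,6,7,8,9} → only 5 remains.
Singles propagation stalls; row 8, column 4 is still open with candidates {4,6}.
  Try row 8, column 4 = 4: this forces row 8, column 8=1, row 8, column 9=6, row 9, column 6=3, row 9, column 7=4; then row 5 has no cell left for 4 — contradiction.
So row 8, column 4 = 6.

6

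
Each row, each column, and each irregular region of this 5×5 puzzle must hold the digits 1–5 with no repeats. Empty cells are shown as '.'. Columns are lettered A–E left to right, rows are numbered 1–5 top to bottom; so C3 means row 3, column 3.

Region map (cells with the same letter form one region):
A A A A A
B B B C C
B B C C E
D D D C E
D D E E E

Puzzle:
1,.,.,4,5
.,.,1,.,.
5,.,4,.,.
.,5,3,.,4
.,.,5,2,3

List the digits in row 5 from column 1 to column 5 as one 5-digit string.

C1 = 2: row 1 has {1,4,5}; col 3 has {1,3,4,5}; region has {1,4,5} → only 2 remains.
E2 = 2: row 2 has {1}; col 5 has {3,4,5}; region has {4} → only 2 remains.
E3 = 1: row 3 has {4,5}; col 5 has {2,3,4,5}; region has {2,3,4,5} → only 1 remains.
A4 = 2: row 4 has {3,4,5}; col 1 has {1,5}; region has {3,5} → only 2 remains.
D4 = 1: row 4 has {2,3,4,5}; col 4 has {2,4}; region has {2,4} → only 1 remains.
A5 = 4: row 5 has {2,3,5}; col 1 has {1,2,5}; region has {2,3,5} → only 4 remains.
B5 = 1: row 5 has {2,3,4,5}; col 2 has {5}; region has {2,3,4,5} → only 1 remains.

41523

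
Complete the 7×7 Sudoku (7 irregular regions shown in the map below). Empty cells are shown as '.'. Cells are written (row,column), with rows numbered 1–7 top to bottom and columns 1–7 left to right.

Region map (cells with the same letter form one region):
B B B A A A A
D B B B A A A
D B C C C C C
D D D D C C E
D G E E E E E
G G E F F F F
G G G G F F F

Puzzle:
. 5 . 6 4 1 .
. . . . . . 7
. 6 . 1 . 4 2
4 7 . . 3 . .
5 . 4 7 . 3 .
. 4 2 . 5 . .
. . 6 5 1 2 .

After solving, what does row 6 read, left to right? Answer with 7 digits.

(1,7) = 3: row 1 has {1,4,5,6}; col 7 has {2,7}; region has {1,4,6,7} → only 3 remains.
(2,5) = 2: row 2 has {7}; col 5 has {1,3,4,5}; region has {1,3,4,6,7} → only 2 remains.
(2,6) = 5: row 2 has {2,7}; col 6 has {1,2,3,4}; region has {1,2,3,4,6,7} → only 5 remains.
(3,1) = 3: row 3 has {1,2,4,6}; col 1 has {4,5}; region has {4,5,7} → only 3 remains.
(3,5) = 7: row 3 has {1,2,3,4,6}; col 5 has {1,2,3,4,5}; region has {1,2,3,4} → only 7 remains.
(4,3) = 1: row 4 has {3,4,7}; col 3 has {2,4,6}; region has {3,4,5,7} → only 1 remains.
(4,4) = 2: row 4 has {1,3,4,7}; col 4 has {1,5,6,7}; region has {1,3,4,5,7} → only 2 remains.
(4,6) = 6: row 4 has {1,2,3,4,7}; col 6 has {1,2,3,4,5}; region has {1,2,3,4,7} → only 6 remains.
(4,7) = 5: row 4 has {1,2,3,4,6,7}; col 7 has {2,3,7}; region has {2,3,4,7} → only 5 remains.
(5,5) = 6: row 5 has {3,4,5,7}; col 5 has {1,2,3,4,5,7}; region has {2,3,4,5,7} → only 6 remains.
(5,7) = 1: row 5 has {3,4,5,6,7}; col 7 has {2,3,5,7}; region has {2,3,4,5,6,7} → only 1 remains.
(6,4) = 3: row 6 has {2,4,5}; col 4 has {1,2,5,6,7}; region has {1,2,5} → only 3 remains.
(6,6) = 7: row 6 has {2,3,4,5}; col 6 has {1,2,3,4,5,6}; region has {1,2,3,5} → only 7 remains.
(6,7) = 6: row 6 has {2,3,4,5,7}; col 7 has {1,2,3,5,7}; region has {1,2,3,5,7} → only 6 remains.
(7,1) = 7: row 7 has {1,2,5,6}; col 1 has {3,4,5}; region has {4,5,6} → only 7 remains.
(7,2) = 3: row 7 has {1,2,5,6,7}; col 2 has {4,5,6,7}; region has {4,5,6,7} → only 3 remains.
(7,7) = 4: row 7 has {1,2,3,5,6,7}; col 7 has {1,2,3,5,6,7}; region has {1,2,3,5,6,7} → only 4 remains.
(1,1) = 2: row 1 has {1,3,4,5,6}; col 1 has {3,4,5,7}; region has {5,6} → only 2 remains.
(1,3) = 7: row 1 has {1,2,3,4,5,6}; col 3 has {1,2,4,6}; region has {2,5,6} → only 7 remains.
(2,1) = 6: row 2 has {2,5,7}; col 1 has {2,3,4,5,7}; region has {1,2,3,4,5,7} → only 6 remains.
(2,2) = 1: row 2 has {2,5,6,7}; col 2 has {3,4,5,6,7}; region has {2,5,6,7} → only 1 remains.
(2,3) = 3: row 2 has {1,2,5,6,7}; col 3 has {1,2,4,6,7}; region has {1,2,5,6,7} → only 3 remains.
(2,4) = 4: row 2 has {1,2,3,5,6,7}; col 4 has {1,2,3,5,6,7}; region has {1,2,3,5,6,7} → only 4 remains.
(3,3) = 5: row 3 has {1,2,3,4,6,7}; col 3 has {1,2,3,4,6,7}; region has {1,2,3,4,6,7} → only 5 remains.
(5,2) = 2: row 5 has {1,3,4,5,6,7}; col 2 has {1,3,4,5,6,7}; region has {3,4,5,6,7} → only 2 remains.
(6,1) = 1: row 6 has {2,3,4,5,6,7}; col 1 has {2,3,4,5,6,7}; region has {2,3,4,5,6,7} → only 1 remains.

1423576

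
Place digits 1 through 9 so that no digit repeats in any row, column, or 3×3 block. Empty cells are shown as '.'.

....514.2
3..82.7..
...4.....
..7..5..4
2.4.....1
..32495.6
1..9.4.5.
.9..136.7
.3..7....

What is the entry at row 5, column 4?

row 2, column 6 = 6: row 2 has {2,3,7,8}; col 6 has {1,3,4,5,9}; box has {1,2,4,5,8} → only 6 remains.
row 3, column 6 = 7: row 3 has {4}; col 6 has {1,3,4,5,6,9}; box has {1,2,4,5,6,8} → only 7 remains.
row 5, column 6 = 8: row 5 has {1,2,4}; col 6 has {1,3,4,5,6,7,9}; box has {2,4,5,9} → only 8 remains.
row 6, column 1 = 8: row 6 has {2,3,4,5,6,9}; col 1 has {1,2,3}; box has {2,3,4,7} → only 8 remains.
row 6, column 2 = 1: row 6 has {2,3,4,5,6,8,9}; col 2 has {3,9}; box has {2,3,4,7,8} → only 1 remains.
row 6, column 8 = 7: row 6 has {1,2,3,4,5,6,8,9}; col 8 has {5}; box has {1,4,5,6} → only 7 remains.
row 8, column 4 = 5: row 8 has {1,3,6,7,9}; col 4 has {2,4,8,9}; box has {1,3,4,7,9} → only 5 remains.
row 9, column 4 = 6: row 9 has {3,7}; col 4 has {2,4,5,8,9}; box has {1,3,4,5,7,9} → only 6 remains.
row 9, column 6 = 2: row 9 has {3,6,7}; col 6 has {1,3,4,5,6,7,8,9}; box has {1,3,4,5,6,7,9} → only 2 remains.
row 1, column 4 = 3: row 1 has {1,2,4,5}; col 4 has {2,4,5,6,8,9}; box has {1,2,4,5,6,7,8} → only 3 remains.
row 3, column 5 = 9: row 3 has {4,7}; col 5 has {1,2,4,5,7}; box has {1,2,3,4,5,6,7,8} → only 9 remains.
row 4, column 2 = 6: row 4 has {4,5,7}; col 2 has {1,3,9}; box has {1,2,3,4,7,8} → only 6 remains.
row 4, column 4 = 1: row 4 has {4,5,6,7}; col 4 has {2,3,4,5,6,8,9}; box has {2,4,5,8,9} → only 1 remains.
row 4, column 5 = 3: row 4 has {1,4,5,6,7}; col 5 has {1,2,4,5,7,9}; box has {1,2,4,5,8,9} → only 3 remains.
row 5, column 2 = 5: row 5 has {1,2,4,8}; col 2 has {1,3,6,9}; box has {1,2,3,4,6,7,8} → only 5 remains.
row 5, column 4 = 7: row 5 has {1,2,4,5,8}; col 4 has {1,2,3,4,5,6,8,9}; box has {1,2,3,4,5,8,9} → only 7 remains.

7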